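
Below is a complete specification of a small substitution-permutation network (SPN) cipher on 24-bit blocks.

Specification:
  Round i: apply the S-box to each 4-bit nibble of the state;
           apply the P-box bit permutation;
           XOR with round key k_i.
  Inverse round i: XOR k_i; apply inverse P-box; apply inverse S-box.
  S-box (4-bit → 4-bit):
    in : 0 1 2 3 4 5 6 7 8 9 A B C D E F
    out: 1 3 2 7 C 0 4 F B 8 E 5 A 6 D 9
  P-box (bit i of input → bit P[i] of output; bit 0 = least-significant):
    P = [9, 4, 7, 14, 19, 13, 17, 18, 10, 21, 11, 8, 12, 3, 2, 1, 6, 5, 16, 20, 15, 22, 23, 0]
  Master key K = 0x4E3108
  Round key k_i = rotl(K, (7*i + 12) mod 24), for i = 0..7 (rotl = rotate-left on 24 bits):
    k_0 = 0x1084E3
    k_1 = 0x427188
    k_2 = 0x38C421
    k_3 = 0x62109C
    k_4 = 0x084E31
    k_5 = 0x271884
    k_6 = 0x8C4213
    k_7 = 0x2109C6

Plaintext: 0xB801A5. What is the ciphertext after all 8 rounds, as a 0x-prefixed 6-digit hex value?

s_0 = plaintext = 0xB801A5
s_1 = Round(s_0, k_0) = 0xA63083
s_2 = Round(s_1, k_1) = 0x8F4715
s_3 = Round(s_2, k_2) = 0x406966
s_4 = Round(s_3, k_3) = 0xE01159
s_5 = Round(s_4, k_4) = 0xA89A78
s_6 = Round(s_5, k_5) = 0xD973F7
s_7 = Round(s_6, k_6) = 0x701C8D
s_8 = Round(s_7, k_7) = 0xCDB81F

0xCDB81F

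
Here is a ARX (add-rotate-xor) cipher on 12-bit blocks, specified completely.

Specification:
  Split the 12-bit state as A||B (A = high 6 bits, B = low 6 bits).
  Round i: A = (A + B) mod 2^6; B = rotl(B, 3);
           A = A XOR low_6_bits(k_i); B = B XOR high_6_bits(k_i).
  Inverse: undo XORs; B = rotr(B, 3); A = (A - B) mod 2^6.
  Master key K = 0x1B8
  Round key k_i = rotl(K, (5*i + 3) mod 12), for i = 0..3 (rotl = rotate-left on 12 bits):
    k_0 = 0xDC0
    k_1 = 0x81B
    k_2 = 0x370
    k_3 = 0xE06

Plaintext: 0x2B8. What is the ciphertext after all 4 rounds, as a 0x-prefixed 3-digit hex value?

s_0 = plaintext = 0x2B8
s_1 = Round(s_0, k_0) = 0x0B0
s_2 = Round(s_1, k_1) = 0xA66
s_3 = Round(s_2, k_2) = 0xFF9
s_4 = Round(s_3, k_3) = 0xFB7

0xFB7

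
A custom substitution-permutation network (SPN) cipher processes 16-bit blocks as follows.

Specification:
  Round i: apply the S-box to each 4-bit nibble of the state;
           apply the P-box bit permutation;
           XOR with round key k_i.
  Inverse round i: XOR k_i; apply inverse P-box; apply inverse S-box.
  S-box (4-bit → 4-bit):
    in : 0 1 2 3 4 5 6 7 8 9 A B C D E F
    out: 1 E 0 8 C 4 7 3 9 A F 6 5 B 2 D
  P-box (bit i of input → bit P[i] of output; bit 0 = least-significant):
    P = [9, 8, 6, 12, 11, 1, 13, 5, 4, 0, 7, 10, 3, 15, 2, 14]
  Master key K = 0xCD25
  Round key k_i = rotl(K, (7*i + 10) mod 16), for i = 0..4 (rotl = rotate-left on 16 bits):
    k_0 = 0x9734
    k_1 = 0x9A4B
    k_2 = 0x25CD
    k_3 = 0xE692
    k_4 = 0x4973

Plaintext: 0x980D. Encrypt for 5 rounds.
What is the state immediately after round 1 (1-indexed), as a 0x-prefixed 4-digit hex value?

0x4824

s_0 = plaintext = 0x980D
s_1 = Round(s_0, k_0) = 0x4824
s_2 = Round(s_1, k_1) = 0xCE1F
s_3 = Round(s_2, k_2) = 0x17A2
s_4 = Round(s_3, k_3) = 0x0EA5
s_5 = Round(s_4, k_4) = 0x6118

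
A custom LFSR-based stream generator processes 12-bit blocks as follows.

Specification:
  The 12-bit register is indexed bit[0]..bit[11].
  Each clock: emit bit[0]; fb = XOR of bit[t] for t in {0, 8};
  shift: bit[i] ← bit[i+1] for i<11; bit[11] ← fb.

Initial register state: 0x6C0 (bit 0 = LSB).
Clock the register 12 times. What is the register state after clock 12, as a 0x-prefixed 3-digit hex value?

reg_0 = 0x6C0
clock 1: out=0, reg = 0x360
clock 2: out=0, reg = 0x9B0
clock 3: out=0, reg = 0xCD8
clock 4: out=0, reg = 0x66C
clock 5: out=0, reg = 0x336
clock 6: out=0, reg = 0x99B
clock 7: out=1, reg = 0x4CD
clock 8: out=1, reg = 0xA66
clock 9: out=0, reg = 0x533
clock 10: out=1, reg = 0x299
clock 11: out=1, reg = 0x94C
clock 12: out=0, reg = 0xCA6

0xCA6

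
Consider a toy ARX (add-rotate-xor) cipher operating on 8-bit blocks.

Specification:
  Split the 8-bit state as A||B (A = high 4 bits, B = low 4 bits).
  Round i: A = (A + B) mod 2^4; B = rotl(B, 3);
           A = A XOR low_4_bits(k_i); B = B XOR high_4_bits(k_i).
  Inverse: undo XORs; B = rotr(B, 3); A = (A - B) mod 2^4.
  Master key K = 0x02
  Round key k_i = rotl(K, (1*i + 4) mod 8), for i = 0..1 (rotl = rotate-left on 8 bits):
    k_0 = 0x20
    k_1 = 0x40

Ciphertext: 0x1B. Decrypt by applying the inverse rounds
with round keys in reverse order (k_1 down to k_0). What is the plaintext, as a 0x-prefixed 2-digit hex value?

0x7B

s_0 = ciphertext = 0x1B
s_1 = InvRound(s_0, k_1) = 0x2F
s_2 = InvRound(s_1, k_0) = 0x7B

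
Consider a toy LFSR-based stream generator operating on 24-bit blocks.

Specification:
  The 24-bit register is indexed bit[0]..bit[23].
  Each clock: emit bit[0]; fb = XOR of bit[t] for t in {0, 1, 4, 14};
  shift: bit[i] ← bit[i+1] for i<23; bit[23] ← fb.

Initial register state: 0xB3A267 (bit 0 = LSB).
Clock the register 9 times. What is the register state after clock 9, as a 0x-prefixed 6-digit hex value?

reg_0 = 0xB3A267
clock 1: out=1, reg = 0x59D133
clock 2: out=1, reg = 0x2CE899
clock 3: out=1, reg = 0x96744C
clock 4: out=0, reg = 0xCB3A26
clock 5: out=0, reg = 0xE59D13
clock 6: out=1, reg = 0xF2CE89
clock 7: out=1, reg = 0x796744
clock 8: out=0, reg = 0xBCB3A2
clock 9: out=0, reg = 0xDE59D1

0xDE59D1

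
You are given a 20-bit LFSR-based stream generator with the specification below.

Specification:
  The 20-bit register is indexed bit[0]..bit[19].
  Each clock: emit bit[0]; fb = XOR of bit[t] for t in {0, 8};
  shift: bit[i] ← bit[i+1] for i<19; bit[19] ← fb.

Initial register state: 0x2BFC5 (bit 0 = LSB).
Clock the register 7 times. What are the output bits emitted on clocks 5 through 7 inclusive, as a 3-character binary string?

001

reg_0 = 0x2BFC5
clock 1: out=1, reg = 0x15FE2
clock 2: out=0, reg = 0x8AFF1
clock 3: out=1, reg = 0x457F8
clock 4: out=0, reg = 0xA2BFC
clock 5: out=0, reg = 0xD15FE
clock 6: out=0, reg = 0xE8AFF
clock 7: out=1, reg = 0xF457F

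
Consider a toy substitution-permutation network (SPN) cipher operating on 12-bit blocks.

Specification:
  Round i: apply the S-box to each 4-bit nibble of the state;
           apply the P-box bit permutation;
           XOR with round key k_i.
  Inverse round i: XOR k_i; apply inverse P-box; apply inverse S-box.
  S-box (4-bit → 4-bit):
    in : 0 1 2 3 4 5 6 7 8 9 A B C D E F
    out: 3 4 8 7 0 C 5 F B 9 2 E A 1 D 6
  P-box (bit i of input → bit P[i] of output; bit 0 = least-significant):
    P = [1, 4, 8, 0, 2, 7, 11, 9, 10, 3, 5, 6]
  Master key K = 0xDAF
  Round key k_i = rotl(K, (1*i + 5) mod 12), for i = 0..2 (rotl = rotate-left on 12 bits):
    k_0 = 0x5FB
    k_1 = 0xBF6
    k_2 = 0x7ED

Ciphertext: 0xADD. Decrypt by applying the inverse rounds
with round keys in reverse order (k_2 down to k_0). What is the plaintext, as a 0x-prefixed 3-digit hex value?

0xA9D

s_0 = ciphertext = 0xADD
s_1 = InvRound(s_0, k_2) = 0x61F
s_2 = InvRound(s_1, k_1) = 0x7F5
s_3 = InvRound(s_2, k_0) = 0xA9D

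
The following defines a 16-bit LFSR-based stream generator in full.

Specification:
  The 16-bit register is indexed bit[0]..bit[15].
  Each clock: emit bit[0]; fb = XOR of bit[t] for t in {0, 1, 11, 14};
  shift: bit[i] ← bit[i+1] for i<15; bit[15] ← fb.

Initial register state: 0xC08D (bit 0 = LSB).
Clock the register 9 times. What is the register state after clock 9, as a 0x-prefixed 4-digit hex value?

reg_0 = 0xC08D
clock 1: out=1, reg = 0x6046
clock 2: out=0, reg = 0x3023
clock 3: out=1, reg = 0x1811
clock 4: out=1, reg = 0x0C08
clock 5: out=0, reg = 0x8604
clock 6: out=0, reg = 0x4302
clock 7: out=0, reg = 0x2181
clock 8: out=1, reg = 0x90C0
clock 9: out=0, reg = 0x4860

0x4860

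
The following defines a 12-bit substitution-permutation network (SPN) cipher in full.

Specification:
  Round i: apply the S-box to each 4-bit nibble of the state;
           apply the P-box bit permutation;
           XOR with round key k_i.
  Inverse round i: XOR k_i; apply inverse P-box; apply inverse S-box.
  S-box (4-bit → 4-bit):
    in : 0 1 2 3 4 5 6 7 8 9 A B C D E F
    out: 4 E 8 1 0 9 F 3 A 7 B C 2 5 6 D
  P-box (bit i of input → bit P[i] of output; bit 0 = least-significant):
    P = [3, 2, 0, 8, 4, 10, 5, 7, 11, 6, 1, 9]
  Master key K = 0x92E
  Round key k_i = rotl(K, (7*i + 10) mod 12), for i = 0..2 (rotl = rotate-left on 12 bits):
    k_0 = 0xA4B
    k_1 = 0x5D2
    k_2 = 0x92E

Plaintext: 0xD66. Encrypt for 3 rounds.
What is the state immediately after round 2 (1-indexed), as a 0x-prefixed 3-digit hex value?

s_0 = plaintext = 0xD66
s_1 = Round(s_0, k_0) = 0x7F4
s_2 = Round(s_1, k_1) = 0xD22
s_3 = Round(s_2, k_2) = 0x0AC

0xD22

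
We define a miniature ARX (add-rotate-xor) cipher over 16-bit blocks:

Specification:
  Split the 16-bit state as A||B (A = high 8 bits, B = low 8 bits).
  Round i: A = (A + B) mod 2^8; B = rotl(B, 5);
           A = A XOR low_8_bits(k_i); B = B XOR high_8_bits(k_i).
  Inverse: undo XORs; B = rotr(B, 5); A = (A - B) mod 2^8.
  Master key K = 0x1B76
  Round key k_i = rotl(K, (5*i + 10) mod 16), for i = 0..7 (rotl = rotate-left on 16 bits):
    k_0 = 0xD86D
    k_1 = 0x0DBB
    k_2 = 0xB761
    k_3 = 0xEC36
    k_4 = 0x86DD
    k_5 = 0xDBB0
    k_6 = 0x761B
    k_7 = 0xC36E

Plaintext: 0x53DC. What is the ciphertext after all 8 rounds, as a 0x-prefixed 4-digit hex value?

0xA6D9

s_0 = plaintext = 0x53DC
s_1 = Round(s_0, k_0) = 0x4243
s_2 = Round(s_1, k_1) = 0x3E65
s_3 = Round(s_2, k_2) = 0xC21B
s_4 = Round(s_3, k_3) = 0xEB8F
s_5 = Round(s_4, k_4) = 0xA777
s_6 = Round(s_5, k_5) = 0xAE35
s_7 = Round(s_6, k_6) = 0xF8D0
s_8 = Round(s_7, k_7) = 0xA6D9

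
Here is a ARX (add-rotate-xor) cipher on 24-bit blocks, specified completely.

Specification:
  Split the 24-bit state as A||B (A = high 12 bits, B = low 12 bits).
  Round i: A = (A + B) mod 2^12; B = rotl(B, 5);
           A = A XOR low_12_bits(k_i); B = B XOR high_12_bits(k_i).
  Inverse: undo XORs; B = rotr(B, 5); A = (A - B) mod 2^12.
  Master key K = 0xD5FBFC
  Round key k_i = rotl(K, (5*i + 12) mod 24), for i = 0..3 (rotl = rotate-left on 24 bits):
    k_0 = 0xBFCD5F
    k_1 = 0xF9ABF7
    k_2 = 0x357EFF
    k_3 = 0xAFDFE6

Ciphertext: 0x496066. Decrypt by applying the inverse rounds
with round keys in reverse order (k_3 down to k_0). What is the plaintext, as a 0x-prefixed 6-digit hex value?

0x6967E4

s_0 = ciphertext = 0x496066
s_1 = InvRound(s_0, k_3) = 0xD9CDD4
s_2 = InvRound(s_1, k_2) = 0x16F1F4
s_3 = InvRound(s_2, k_1) = 0x325773
s_4 = InvRound(s_3, k_0) = 0x6967E4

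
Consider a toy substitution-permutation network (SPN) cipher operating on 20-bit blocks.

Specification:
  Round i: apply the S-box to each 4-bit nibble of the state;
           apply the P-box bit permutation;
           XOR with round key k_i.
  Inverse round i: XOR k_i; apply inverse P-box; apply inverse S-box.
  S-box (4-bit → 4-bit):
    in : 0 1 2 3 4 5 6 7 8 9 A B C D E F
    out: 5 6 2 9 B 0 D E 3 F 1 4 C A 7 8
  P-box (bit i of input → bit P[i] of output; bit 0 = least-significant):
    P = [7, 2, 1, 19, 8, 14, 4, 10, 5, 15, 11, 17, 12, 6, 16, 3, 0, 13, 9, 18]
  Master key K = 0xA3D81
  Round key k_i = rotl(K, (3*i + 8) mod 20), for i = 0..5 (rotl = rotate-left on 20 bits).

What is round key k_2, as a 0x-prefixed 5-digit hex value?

K = 0xA3D81
k_0 = rotl(K, (3*0+8) mod 20) = rotl(K, 8) = 0xD81A3
k_1 = rotl(K, (3*1+8) mod 20) = rotl(K, 11) = 0xC0D1E
k_2 = rotl(K, (3*2+8) mod 20) = rotl(K, 14) = 0x068F6

0x068F6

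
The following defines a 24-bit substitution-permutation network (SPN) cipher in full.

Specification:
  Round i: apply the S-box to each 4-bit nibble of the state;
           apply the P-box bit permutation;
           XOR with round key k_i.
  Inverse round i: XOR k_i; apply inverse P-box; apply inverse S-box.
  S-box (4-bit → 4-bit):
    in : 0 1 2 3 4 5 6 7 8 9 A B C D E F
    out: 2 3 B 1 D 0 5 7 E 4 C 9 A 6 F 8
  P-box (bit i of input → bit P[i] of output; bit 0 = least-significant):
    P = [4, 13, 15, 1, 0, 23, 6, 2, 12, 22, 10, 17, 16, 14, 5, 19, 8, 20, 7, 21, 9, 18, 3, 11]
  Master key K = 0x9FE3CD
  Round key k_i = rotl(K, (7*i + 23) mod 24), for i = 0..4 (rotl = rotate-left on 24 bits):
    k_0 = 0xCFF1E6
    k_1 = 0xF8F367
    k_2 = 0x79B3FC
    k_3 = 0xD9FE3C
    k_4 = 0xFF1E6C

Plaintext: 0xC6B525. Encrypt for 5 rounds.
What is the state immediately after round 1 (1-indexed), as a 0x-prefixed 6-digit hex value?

0x42F863

s_0 = plaintext = 0xC6B525
s_1 = Round(s_0, k_0) = 0x42F863
s_2 = Round(s_1, k_1) = 0x82FC3E
s_3 = Round(s_2, k_2) = 0x071AE7
s_4 = Round(s_3, k_3) = 0x4E1BE9
s_5 = Round(s_4, k_4) = 0x4CC5A1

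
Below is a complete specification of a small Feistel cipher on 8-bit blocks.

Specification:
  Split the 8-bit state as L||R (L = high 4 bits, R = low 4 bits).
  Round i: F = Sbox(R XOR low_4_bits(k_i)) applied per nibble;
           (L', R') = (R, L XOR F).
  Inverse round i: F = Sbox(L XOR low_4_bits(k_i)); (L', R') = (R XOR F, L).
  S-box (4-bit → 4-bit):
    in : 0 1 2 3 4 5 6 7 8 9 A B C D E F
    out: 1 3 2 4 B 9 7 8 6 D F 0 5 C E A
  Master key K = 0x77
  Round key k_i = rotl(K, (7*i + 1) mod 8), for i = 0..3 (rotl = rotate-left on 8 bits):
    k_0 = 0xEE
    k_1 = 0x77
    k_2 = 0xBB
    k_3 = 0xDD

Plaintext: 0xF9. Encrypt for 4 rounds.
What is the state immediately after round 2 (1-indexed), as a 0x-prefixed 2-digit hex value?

s_0 = plaintext = 0xF9
s_1 = Round(s_0, k_0) = 0x97
s_2 = Round(s_1, k_1) = 0x78
s_3 = Round(s_2, k_2) = 0x83
s_4 = Round(s_3, k_3) = 0x36

0x78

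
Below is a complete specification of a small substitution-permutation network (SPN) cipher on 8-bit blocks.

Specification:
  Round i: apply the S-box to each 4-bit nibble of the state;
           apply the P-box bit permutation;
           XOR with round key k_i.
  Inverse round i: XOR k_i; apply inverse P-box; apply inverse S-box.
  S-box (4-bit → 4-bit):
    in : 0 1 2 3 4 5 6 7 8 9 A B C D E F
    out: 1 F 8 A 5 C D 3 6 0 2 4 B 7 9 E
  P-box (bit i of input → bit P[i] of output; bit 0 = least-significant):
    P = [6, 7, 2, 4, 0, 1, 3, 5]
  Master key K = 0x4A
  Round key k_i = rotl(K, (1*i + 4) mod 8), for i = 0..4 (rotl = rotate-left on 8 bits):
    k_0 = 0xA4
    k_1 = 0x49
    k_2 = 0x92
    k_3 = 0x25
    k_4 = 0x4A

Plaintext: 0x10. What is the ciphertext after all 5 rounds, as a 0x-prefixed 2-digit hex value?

0x00

s_0 = plaintext = 0x10
s_1 = Round(s_0, k_0) = 0xCF
s_2 = Round(s_1, k_1) = 0xFE
s_3 = Round(s_2, k_2) = 0xE8
s_4 = Round(s_3, k_3) = 0x80
s_5 = Round(s_4, k_4) = 0x00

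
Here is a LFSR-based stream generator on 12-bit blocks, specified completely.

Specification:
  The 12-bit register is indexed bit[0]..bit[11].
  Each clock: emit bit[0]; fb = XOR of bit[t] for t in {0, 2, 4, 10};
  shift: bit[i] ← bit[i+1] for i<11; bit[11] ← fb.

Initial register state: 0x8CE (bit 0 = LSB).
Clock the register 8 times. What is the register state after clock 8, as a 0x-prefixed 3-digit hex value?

0x4F8

reg_0 = 0x8CE
clock 1: out=0, reg = 0xC67
clock 2: out=1, reg = 0xE33
clock 3: out=1, reg = 0xF19
clock 4: out=1, reg = 0xF8C
clock 5: out=0, reg = 0x7C6
clock 6: out=0, reg = 0x3E3
clock 7: out=1, reg = 0x9F1
clock 8: out=1, reg = 0x4F8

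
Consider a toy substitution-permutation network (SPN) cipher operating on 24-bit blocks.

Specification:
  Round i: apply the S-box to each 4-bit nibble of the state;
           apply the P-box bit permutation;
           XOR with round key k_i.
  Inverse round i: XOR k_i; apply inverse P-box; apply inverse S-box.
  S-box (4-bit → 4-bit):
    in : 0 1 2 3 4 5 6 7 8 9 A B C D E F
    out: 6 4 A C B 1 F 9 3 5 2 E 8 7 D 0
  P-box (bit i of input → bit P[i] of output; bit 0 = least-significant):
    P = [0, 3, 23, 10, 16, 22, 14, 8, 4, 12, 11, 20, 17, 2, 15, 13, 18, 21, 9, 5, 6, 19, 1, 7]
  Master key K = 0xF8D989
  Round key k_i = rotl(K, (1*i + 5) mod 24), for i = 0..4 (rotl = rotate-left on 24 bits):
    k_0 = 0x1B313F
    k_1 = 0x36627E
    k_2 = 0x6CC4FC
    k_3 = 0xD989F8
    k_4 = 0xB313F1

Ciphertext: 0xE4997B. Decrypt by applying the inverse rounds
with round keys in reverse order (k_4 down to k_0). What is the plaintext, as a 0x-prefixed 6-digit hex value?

s_0 = ciphertext = 0xE4997B
s_1 = InvRound(s_0, k_4) = 0x39938A
s_2 = InvRound(s_1, k_3) = 0x9BFDA1
s_3 = InvRound(s_2, k_2) = 0x58464D
s_4 = InvRound(s_3, k_1) = 0x0475A7
s_5 = InvRound(s_4, k_0) = 0x255792

0x255792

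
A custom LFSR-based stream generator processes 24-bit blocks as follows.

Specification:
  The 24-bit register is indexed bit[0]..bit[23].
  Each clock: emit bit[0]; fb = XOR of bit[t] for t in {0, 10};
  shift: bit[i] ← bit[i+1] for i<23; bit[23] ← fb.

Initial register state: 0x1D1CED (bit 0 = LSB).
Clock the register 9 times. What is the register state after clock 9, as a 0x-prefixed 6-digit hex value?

reg_0 = 0x1D1CED
clock 1: out=1, reg = 0x0E8E76
clock 2: out=0, reg = 0x87473B
clock 3: out=1, reg = 0x43A39D
clock 4: out=1, reg = 0xA1D1CE
clock 5: out=0, reg = 0x50E8E7
clock 6: out=1, reg = 0xA87473
clock 7: out=1, reg = 0x543A39
clock 8: out=1, reg = 0xAA1D1C
clock 9: out=0, reg = 0xD50E8E

0xD50E8E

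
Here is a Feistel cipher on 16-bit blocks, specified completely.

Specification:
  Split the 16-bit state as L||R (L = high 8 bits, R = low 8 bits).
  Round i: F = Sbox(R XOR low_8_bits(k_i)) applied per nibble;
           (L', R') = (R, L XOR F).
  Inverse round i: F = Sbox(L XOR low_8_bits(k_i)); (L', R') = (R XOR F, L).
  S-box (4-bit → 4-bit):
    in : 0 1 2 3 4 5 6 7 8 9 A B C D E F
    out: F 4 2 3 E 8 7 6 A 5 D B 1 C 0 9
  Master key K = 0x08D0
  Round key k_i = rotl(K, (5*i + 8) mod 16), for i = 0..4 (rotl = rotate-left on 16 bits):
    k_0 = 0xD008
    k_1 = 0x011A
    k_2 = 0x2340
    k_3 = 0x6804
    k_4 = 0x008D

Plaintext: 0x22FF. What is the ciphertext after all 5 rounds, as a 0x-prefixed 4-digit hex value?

s_0 = plaintext = 0x22FF
s_1 = Round(s_0, k_0) = 0xFFB4
s_2 = Round(s_1, k_1) = 0xB42F
s_3 = Round(s_2, k_2) = 0x2FCD
s_4 = Round(s_3, k_3) = 0xCD3A
s_5 = Round(s_4, k_4) = 0x3A7B

0x3A7B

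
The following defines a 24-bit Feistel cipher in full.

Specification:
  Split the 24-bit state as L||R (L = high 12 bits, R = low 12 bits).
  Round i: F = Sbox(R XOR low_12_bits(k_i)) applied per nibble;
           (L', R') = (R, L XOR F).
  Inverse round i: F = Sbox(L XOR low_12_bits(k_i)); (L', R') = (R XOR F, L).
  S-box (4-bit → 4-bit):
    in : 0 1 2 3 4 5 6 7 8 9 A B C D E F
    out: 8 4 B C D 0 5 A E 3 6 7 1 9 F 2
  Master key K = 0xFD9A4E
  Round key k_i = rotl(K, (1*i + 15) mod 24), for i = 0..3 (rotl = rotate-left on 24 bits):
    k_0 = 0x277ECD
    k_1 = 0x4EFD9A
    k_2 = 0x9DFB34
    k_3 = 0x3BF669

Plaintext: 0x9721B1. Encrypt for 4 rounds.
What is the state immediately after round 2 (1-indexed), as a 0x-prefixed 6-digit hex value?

0xBD3462

s_0 = plaintext = 0x9721B1
s_1 = Round(s_0, k_0) = 0x1B1BD3
s_2 = Round(s_1, k_1) = 0xBD3462
s_3 = Round(s_2, k_2) = 0x4629D6
s_4 = Round(s_3, k_3) = 0x9D6610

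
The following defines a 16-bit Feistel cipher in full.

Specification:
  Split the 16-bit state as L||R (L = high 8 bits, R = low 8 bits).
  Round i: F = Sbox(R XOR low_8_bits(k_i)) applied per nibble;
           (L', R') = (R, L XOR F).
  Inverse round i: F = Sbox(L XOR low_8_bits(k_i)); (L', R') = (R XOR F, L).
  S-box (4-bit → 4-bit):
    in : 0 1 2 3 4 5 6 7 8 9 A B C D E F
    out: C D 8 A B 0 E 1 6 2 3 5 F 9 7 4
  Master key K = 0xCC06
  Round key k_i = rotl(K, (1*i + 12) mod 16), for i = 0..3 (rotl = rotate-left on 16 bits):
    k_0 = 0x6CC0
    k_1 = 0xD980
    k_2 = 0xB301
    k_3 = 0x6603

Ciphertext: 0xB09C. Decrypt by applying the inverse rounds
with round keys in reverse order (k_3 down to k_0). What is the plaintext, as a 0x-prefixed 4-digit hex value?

s_0 = ciphertext = 0xB09C
s_1 = InvRound(s_0, k_3) = 0xC6B0
s_2 = InvRound(s_1, k_2) = 0x41C6
s_3 = InvRound(s_2, k_1) = 0x3B41
s_4 = InvRound(s_3, k_0) = 0x043B

0x043B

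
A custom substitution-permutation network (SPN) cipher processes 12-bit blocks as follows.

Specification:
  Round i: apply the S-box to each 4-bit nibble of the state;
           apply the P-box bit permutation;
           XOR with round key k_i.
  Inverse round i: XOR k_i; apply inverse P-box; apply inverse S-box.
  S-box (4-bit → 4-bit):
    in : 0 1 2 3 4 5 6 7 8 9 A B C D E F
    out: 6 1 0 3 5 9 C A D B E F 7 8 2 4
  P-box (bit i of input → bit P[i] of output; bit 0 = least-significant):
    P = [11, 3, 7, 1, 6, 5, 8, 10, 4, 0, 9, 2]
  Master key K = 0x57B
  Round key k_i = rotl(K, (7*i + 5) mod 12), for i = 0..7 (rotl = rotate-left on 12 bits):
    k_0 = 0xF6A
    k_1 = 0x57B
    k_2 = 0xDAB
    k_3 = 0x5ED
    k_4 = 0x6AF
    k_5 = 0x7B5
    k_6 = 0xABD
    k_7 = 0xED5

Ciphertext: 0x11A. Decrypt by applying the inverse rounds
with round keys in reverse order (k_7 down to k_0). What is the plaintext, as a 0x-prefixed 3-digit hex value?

0x458

s_0 = ciphertext = 0x11A
s_1 = InvRound(s_0, k_7) = 0xA8B
s_2 = InvRound(s_1, k_6) = 0x5ED
s_3 = InvRound(s_2, k_5) = 0x41E
s_4 = InvRound(s_3, k_4) = 0xCEF
s_5 = InvRound(s_4, k_3) = 0x2F5
s_6 = InvRound(s_5, k_2) = 0x889
s_7 = InvRound(s_6, k_1) = 0x1B8
s_8 = InvRound(s_7, k_0) = 0x458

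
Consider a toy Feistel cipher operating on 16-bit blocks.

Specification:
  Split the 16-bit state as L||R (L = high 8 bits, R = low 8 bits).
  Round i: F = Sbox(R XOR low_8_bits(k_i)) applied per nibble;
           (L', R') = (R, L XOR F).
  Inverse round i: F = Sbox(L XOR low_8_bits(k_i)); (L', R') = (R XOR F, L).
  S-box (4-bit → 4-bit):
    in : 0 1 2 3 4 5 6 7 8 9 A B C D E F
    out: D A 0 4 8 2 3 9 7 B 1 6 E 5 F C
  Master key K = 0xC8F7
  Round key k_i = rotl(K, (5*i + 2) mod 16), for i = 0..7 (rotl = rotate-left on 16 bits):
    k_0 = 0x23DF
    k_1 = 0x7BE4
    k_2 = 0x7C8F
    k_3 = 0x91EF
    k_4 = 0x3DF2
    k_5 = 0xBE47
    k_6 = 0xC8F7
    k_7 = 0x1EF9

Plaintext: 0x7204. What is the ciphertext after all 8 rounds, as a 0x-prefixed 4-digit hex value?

0x9AC5

s_0 = plaintext = 0x7204
s_1 = Round(s_0, k_0) = 0x0424
s_2 = Round(s_1, k_1) = 0x24E9
s_3 = Round(s_2, k_2) = 0xE917
s_4 = Round(s_3, k_3) = 0x172E
s_5 = Round(s_4, k_4) = 0x2E49
s_6 = Round(s_5, k_5) = 0x49F1
s_7 = Round(s_6, k_6) = 0xF19A
s_8 = Round(s_7, k_7) = 0x9AC5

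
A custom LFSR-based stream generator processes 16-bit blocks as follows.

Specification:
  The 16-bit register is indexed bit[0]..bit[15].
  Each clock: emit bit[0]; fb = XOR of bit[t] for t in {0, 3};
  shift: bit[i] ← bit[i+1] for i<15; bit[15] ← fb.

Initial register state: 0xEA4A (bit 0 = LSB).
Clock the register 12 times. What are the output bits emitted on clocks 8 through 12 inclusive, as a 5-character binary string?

reg_0 = 0xEA4A
clock 1: out=0, reg = 0xF525
clock 2: out=1, reg = 0xFA92
clock 3: out=0, reg = 0x7D49
clock 4: out=1, reg = 0x3EA4
clock 5: out=0, reg = 0x1F52
clock 6: out=0, reg = 0x0FA9
clock 7: out=1, reg = 0x07D4
clock 8: out=0, reg = 0x03EA
clock 9: out=0, reg = 0x81F5
clock 10: out=1, reg = 0xC0FA
clock 11: out=0, reg = 0xE07D
clock 12: out=1, reg = 0x703E

00101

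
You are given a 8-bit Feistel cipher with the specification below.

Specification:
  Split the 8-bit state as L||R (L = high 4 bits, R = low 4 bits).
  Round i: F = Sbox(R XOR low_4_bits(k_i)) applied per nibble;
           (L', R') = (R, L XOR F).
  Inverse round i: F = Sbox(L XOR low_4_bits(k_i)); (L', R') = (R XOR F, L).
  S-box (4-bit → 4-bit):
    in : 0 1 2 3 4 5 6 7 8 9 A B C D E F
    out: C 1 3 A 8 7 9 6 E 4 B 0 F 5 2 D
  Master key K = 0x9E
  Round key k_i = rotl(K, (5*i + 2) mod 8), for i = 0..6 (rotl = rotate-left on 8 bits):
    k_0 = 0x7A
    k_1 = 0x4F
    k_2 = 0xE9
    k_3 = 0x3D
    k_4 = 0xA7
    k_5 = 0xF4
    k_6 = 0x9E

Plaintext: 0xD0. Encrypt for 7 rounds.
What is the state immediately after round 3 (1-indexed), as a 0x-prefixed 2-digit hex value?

s_0 = plaintext = 0xD0
s_1 = Round(s_0, k_0) = 0x06
s_2 = Round(s_1, k_1) = 0x64
s_3 = Round(s_2, k_2) = 0x43
s_4 = Round(s_3, k_3) = 0x36
s_5 = Round(s_4, k_4) = 0x62
s_6 = Round(s_5, k_5) = 0x2F
s_7 = Round(s_6, k_6) = 0xF3

0x43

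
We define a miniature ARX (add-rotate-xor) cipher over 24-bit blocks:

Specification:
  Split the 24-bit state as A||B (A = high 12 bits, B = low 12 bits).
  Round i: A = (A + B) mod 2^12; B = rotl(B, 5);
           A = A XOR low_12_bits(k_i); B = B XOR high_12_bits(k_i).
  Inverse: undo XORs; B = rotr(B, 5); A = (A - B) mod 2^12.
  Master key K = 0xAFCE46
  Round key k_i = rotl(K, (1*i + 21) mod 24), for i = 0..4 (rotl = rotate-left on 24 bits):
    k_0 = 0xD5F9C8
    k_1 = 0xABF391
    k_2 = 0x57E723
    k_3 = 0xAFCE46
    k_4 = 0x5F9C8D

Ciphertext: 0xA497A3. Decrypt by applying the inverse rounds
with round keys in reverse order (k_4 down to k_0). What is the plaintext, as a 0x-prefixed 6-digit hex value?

s_0 = ciphertext = 0xA497A3
s_1 = InvRound(s_0, k_4) = 0x9B2D12
s_2 = InvRound(s_1, k_3) = 0x0B573F
s_3 = InvRound(s_2, k_2) = 0x704092
s_4 = InvRound(s_3, k_1) = 0xDC46D1
s_5 = InvRound(s_4, k_0) = 0xCB075C

0xCB075C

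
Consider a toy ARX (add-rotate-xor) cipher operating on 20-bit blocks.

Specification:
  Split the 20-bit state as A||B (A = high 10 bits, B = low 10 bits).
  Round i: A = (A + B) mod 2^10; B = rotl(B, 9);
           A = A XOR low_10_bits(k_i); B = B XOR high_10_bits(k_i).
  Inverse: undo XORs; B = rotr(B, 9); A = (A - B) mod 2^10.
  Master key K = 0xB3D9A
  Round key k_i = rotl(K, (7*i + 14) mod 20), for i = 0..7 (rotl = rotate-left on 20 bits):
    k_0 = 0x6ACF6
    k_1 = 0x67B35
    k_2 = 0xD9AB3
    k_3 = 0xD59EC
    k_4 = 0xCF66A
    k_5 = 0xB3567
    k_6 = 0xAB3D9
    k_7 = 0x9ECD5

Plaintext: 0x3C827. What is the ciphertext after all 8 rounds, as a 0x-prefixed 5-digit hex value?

s_0 = plaintext = 0x3C827
s_1 = Round(s_0, k_0) = 0x7BFB8
s_2 = Round(s_1, k_1) = 0xA4842
s_3 = Round(s_2, k_2) = 0x19F47
s_4 = Round(s_3, k_3) = 0x908F5
s_5 = Round(s_4, k_4) = 0x57547
s_6 = Round(s_5, k_5) = 0xF0C6E
s_7 = Round(s_6, k_6) = 0xFA29B
s_8 = Round(s_7, k_7) = 0x95936

0x95936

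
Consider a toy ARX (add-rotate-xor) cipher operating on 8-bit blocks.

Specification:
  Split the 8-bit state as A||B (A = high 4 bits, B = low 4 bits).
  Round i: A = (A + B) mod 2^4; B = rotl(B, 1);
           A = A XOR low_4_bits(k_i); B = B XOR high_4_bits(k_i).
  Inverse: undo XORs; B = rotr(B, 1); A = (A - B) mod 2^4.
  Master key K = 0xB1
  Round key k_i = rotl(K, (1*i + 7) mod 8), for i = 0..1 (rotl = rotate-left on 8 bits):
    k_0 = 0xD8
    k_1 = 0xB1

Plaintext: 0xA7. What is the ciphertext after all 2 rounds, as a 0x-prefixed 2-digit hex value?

s_0 = plaintext = 0xA7
s_1 = Round(s_0, k_0) = 0x93
s_2 = Round(s_1, k_1) = 0xDD

0xDD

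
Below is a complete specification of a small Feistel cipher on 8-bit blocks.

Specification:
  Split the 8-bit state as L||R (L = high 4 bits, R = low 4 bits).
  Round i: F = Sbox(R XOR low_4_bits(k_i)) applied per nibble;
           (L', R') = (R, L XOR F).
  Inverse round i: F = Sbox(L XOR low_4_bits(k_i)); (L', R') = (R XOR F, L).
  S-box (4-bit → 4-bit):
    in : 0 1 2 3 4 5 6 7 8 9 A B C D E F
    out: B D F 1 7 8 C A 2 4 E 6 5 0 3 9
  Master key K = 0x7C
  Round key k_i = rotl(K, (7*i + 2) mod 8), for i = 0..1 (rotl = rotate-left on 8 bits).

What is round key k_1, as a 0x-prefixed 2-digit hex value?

0xF8

K = 0x7C
k_0 = rotl(K, (7*0+2) mod 8) = rotl(K, 2) = 0xF1
k_1 = rotl(K, (7*1+2) mod 8) = rotl(K, 1) = 0xF8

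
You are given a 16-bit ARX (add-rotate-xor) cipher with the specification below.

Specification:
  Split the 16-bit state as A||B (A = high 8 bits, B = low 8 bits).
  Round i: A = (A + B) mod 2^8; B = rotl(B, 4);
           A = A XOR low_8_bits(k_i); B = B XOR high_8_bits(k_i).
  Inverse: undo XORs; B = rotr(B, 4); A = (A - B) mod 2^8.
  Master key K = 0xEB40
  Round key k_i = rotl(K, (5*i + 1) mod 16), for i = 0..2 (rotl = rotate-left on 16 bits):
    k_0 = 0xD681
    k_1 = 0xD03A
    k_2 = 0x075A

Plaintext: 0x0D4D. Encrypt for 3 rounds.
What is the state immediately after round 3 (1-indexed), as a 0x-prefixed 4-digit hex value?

s_0 = plaintext = 0x0D4D
s_1 = Round(s_0, k_0) = 0xDB02
s_2 = Round(s_1, k_1) = 0xE7F0
s_3 = Round(s_2, k_2) = 0x8D08

0x8D08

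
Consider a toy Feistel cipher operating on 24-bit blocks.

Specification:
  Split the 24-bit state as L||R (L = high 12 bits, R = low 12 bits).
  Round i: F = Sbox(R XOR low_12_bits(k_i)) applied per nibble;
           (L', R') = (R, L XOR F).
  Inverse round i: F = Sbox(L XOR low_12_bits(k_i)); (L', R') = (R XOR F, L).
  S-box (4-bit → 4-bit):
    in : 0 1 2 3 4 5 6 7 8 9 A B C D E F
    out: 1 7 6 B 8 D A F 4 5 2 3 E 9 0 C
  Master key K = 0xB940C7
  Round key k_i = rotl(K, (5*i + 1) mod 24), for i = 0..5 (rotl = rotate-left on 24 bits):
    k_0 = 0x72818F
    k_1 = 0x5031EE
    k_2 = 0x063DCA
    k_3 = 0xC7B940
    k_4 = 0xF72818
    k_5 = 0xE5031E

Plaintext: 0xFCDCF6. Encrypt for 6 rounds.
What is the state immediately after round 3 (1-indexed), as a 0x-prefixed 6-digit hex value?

0x36C612

s_0 = plaintext = 0xFCDCF6
s_1 = Round(s_0, k_0) = 0xCF6638
s_2 = Round(s_1, k_1) = 0x63836C
s_3 = Round(s_2, k_2) = 0x36C612
s_4 = Round(s_3, k_3) = 0x612FBA
s_5 = Round(s_4, k_4) = 0xFBA934
s_6 = Round(s_5, k_5) = 0x934DD8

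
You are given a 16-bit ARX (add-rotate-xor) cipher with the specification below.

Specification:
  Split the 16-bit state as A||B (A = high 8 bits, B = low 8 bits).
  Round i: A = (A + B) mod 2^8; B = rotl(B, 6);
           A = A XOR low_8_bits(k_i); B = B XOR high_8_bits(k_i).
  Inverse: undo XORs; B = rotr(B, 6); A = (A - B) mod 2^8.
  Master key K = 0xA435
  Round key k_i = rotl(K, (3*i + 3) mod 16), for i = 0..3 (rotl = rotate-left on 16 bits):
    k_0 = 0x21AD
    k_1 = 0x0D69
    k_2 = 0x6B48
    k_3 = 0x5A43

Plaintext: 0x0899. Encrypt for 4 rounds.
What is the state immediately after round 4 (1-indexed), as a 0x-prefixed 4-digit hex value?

0xF94D

s_0 = plaintext = 0x0899
s_1 = Round(s_0, k_0) = 0x0C47
s_2 = Round(s_1, k_1) = 0x3ADC
s_3 = Round(s_2, k_2) = 0x5E5C
s_4 = Round(s_3, k_3) = 0xF94D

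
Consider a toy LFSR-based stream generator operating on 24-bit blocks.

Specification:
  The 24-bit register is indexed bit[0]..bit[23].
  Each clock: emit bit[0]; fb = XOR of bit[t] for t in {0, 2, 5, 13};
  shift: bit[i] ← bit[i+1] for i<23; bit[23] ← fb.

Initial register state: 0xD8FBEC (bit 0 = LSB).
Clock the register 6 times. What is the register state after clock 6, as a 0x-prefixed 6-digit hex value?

reg_0 = 0xD8FBEC
clock 1: out=0, reg = 0xEC7DF6
clock 2: out=0, reg = 0xF63EFB
clock 3: out=1, reg = 0xFB1F7D
clock 4: out=1, reg = 0xFD8FBE
clock 5: out=0, reg = 0x7EC7DF
clock 6: out=1, reg = 0x3F63EF

0x3F63EF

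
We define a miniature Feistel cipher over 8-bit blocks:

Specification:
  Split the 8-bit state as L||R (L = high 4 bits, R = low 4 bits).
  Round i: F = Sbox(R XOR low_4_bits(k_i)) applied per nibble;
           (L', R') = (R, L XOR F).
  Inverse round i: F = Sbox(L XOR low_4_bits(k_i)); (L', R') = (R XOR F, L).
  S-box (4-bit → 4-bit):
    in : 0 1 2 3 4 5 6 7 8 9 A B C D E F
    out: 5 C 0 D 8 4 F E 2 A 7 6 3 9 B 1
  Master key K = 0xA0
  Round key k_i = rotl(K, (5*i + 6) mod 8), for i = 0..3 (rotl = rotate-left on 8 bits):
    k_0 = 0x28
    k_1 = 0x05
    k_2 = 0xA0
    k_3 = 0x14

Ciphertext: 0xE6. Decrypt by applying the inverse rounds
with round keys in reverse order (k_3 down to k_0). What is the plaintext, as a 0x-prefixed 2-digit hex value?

0xCF

s_0 = ciphertext = 0xE6
s_1 = InvRound(s_0, k_3) = 0x1E
s_2 = InvRound(s_1, k_2) = 0x21
s_3 = InvRound(s_2, k_1) = 0xF2
s_4 = InvRound(s_3, k_0) = 0xCF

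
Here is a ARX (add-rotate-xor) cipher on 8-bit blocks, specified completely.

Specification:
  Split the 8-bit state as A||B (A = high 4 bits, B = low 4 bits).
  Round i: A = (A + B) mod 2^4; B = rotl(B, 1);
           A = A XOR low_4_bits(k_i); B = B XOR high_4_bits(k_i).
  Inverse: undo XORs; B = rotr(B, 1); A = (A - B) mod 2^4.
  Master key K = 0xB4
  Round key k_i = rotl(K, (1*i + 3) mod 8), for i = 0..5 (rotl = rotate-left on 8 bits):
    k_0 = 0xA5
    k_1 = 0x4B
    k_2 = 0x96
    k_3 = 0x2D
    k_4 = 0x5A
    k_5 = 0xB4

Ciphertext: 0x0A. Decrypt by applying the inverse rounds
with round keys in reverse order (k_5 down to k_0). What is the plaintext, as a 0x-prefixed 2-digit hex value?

s_0 = ciphertext = 0x0A
s_1 = InvRound(s_0, k_5) = 0xC8
s_2 = InvRound(s_1, k_4) = 0x8E
s_3 = InvRound(s_2, k_3) = 0xF6
s_4 = InvRound(s_3, k_2) = 0xAF
s_5 = InvRound(s_4, k_1) = 0x4D
s_6 = InvRound(s_5, k_0) = 0x6B

0x6B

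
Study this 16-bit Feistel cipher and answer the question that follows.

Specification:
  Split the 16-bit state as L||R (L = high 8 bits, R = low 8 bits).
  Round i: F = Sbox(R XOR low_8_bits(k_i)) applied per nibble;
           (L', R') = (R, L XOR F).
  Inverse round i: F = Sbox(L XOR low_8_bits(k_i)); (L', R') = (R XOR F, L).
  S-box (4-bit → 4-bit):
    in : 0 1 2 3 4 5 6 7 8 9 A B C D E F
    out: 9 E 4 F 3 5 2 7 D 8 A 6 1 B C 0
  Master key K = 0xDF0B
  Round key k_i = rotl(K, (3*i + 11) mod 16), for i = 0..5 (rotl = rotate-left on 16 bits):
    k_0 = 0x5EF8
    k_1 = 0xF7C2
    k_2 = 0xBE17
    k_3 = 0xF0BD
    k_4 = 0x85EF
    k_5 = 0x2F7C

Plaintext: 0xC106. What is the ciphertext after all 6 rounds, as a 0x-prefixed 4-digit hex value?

s_0 = plaintext = 0xC106
s_1 = Round(s_0, k_0) = 0x06CD
s_2 = Round(s_1, k_1) = 0xCD96
s_3 = Round(s_2, k_2) = 0x9613
s_4 = Round(s_3, k_3) = 0x133A
s_5 = Round(s_4, k_4) = 0x3AA6
s_6 = Round(s_5, k_5) = 0xA680

0xA680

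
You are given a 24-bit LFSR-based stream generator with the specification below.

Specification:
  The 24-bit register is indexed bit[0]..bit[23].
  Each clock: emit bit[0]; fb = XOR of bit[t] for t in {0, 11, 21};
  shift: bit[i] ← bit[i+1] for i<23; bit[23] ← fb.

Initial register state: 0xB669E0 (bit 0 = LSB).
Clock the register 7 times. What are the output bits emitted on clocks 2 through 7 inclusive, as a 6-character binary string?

reg_0 = 0xB669E0
clock 1: out=0, reg = 0x5B34F0
clock 2: out=0, reg = 0x2D9A78
clock 3: out=0, reg = 0x16CD3C
clock 4: out=0, reg = 0x8B669E
clock 5: out=0, reg = 0x45B34F
clock 6: out=1, reg = 0xA2D9A7
clock 7: out=1, reg = 0xD16CD3

000011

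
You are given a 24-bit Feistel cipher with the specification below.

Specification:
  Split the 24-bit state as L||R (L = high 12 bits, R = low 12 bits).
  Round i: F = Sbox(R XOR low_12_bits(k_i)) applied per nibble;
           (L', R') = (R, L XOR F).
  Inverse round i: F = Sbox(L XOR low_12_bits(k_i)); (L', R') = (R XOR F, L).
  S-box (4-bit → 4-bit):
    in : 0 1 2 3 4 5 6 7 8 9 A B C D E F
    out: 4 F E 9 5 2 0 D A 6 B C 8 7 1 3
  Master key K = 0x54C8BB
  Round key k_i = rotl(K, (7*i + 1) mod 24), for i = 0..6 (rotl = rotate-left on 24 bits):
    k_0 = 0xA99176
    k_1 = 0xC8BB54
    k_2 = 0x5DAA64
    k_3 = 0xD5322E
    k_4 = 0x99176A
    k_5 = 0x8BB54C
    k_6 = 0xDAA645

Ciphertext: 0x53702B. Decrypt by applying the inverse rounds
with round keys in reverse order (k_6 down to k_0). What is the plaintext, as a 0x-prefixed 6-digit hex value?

s_0 = ciphertext = 0x53702B
s_1 = InvRound(s_0, k_6) = 0x9F5537
s_2 = InvRound(s_1, k_5) = 0xDF19F5
s_3 = InvRound(s_2, k_4) = 0x299DF1
s_4 = InvRound(s_3, k_3) = 0x93C299
s_5 = InvRound(s_4, k_2) = 0xBB393C
s_6 = InvRound(s_5, k_1) = 0xD21BB3
s_7 = InvRound(s_6, k_0) = 0x39ED21

0x39ED21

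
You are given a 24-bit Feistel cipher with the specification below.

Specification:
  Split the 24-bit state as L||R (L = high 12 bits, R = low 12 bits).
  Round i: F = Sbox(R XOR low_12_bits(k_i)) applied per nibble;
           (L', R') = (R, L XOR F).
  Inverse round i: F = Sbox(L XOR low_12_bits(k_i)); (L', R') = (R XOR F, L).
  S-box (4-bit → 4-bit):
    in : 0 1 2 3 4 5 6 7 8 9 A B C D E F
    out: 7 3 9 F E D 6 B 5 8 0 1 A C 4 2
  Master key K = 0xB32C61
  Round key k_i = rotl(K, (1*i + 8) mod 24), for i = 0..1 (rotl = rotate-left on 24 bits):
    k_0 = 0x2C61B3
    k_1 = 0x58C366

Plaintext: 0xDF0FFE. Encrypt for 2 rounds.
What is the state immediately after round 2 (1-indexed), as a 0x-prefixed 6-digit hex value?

s_0 = plaintext = 0xDF0FFE
s_1 = Round(s_0, k_0) = 0xFFE91C
s_2 = Round(s_1, k_1) = 0x91CF4E

0x91CF4E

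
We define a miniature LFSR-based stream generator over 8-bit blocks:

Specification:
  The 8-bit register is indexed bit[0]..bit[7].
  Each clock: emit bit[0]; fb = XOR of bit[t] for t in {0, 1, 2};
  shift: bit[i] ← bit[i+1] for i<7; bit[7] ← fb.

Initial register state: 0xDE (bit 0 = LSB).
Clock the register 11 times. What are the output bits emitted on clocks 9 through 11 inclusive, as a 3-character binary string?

reg_0 = 0xDE
clock 1: out=0, reg = 0x6F
clock 2: out=1, reg = 0xB7
clock 3: out=1, reg = 0xDB
clock 4: out=1, reg = 0x6D
clock 5: out=1, reg = 0x36
clock 6: out=0, reg = 0x1B
clock 7: out=1, reg = 0x0D
clock 8: out=1, reg = 0x06
clock 9: out=0, reg = 0x03
clock 10: out=1, reg = 0x01
clock 11: out=1, reg = 0x80

011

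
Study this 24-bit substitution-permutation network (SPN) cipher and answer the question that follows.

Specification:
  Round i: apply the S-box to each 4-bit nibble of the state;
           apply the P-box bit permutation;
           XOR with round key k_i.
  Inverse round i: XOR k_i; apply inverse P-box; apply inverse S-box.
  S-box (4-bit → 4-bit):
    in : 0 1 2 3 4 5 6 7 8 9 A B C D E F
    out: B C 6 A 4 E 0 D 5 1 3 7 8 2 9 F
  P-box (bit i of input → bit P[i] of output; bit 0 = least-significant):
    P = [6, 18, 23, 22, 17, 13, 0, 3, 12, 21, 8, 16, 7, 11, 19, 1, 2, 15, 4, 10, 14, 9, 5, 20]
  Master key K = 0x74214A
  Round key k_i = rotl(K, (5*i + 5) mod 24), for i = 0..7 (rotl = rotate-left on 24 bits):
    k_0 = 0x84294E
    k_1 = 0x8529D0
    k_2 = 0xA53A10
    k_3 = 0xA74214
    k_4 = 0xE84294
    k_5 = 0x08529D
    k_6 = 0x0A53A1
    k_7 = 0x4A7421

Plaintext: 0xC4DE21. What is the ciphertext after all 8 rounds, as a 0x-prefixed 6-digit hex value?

0x795833

s_0 = plaintext = 0xC4DE21
s_1 = Round(s_0, k_0) = 0x55115F
s_2 = Round(s_1, k_1) = 0x588EAB
s_3 = Round(s_2, k_2) = 0x3A08E4
s_4 = Round(s_3, k_3) = 0x35D99A
s_5 = Round(s_4, k_4) = 0xFEDCC4
s_6 = Round(s_5, k_5) = 0x991CB1
s_7 = Round(s_6, k_6) = 0xC133A6
s_8 = Round(s_7, k_7) = 0x795833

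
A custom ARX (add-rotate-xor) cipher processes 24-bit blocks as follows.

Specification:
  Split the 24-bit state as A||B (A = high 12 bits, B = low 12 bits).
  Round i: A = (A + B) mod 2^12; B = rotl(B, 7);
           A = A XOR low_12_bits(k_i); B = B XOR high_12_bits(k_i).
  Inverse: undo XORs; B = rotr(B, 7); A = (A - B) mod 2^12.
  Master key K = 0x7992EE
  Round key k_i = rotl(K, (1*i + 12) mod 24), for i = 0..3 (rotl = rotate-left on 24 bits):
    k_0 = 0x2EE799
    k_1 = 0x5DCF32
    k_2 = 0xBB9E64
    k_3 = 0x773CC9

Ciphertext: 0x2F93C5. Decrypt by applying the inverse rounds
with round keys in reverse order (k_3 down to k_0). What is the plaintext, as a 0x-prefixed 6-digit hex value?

s_0 = ciphertext = 0x2F93C5
s_1 = InvRound(s_0, k_3) = 0x7676C9
s_2 = InvRound(s_1, k_2) = 0xAE9E1A
s_3 = InvRound(s_2, k_1) = 0xD048D7
s_4 = InvRound(s_3, k_0) = 0x369734

0x369734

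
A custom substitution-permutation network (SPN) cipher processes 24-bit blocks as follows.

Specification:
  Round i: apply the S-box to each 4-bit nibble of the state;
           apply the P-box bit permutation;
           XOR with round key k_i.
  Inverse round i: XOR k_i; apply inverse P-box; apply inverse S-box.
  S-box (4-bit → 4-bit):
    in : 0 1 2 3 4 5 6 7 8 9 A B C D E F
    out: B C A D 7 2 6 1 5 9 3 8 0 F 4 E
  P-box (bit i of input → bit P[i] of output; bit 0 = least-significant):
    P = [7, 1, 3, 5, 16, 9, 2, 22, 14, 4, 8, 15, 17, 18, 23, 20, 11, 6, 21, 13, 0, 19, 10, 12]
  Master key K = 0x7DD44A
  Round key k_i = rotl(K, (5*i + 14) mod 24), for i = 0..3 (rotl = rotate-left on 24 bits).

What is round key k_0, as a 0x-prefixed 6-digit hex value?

0x129F75

K = 0x7DD44A
k_0 = rotl(K, (5*0+14) mod 24) = rotl(K, 14) = 0x129F75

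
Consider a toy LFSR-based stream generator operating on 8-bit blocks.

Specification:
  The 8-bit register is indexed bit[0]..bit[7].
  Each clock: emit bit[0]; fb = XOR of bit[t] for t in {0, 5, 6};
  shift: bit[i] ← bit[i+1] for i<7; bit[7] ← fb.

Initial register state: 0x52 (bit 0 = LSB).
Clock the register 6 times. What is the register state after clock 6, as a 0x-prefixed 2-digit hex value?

reg_0 = 0x52
clock 1: out=0, reg = 0xA9
clock 2: out=1, reg = 0x54
clock 3: out=0, reg = 0xAA
clock 4: out=0, reg = 0xD5
clock 5: out=1, reg = 0x6A
clock 6: out=0, reg = 0x35

0x35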